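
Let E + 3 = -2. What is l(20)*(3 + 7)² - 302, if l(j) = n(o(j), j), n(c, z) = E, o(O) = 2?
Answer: -802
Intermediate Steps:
E = -5 (E = -3 - 2 = -5)
n(c, z) = -5
l(j) = -5
l(20)*(3 + 7)² - 302 = -5*(3 + 7)² - 302 = -5*10² - 302 = -5*100 - 302 = -500 - 302 = -802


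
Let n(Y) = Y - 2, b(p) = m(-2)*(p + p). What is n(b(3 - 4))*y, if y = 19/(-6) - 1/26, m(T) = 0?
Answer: 250/39 ≈ 6.4103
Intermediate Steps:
b(p) = 0 (b(p) = 0*(p + p) = 0*(2*p) = 0)
n(Y) = -2 + Y
y = -125/39 (y = 19*(-⅙) - 1*1/26 = -19/6 - 1/26 = -125/39 ≈ -3.2051)
n(b(3 - 4))*y = (-2 + 0)*(-125/39) = -2*(-125/39) = 250/39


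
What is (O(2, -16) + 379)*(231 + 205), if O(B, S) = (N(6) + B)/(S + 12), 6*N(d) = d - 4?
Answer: 494969/3 ≈ 1.6499e+5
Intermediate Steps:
N(d) = -⅔ + d/6 (N(d) = (d - 4)/6 = (-4 + d)/6 = -⅔ + d/6)
O(B, S) = (⅓ + B)/(12 + S) (O(B, S) = ((-⅔ + (⅙)*6) + B)/(S + 12) = ((-⅔ + 1) + B)/(12 + S) = (⅓ + B)/(12 + S))
(O(2, -16) + 379)*(231 + 205) = ((⅓ + 2)/(12 - 16) + 379)*(231 + 205) = ((7/3)/(-4) + 379)*436 = (-¼*7/3 + 379)*436 = (-7/12 + 379)*436 = (4541/12)*436 = 494969/3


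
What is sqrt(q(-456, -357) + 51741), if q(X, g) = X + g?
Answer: 4*sqrt(3183) ≈ 225.67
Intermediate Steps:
sqrt(q(-456, -357) + 51741) = sqrt((-456 - 357) + 51741) = sqrt(-813 + 51741) = sqrt(50928) = 4*sqrt(3183)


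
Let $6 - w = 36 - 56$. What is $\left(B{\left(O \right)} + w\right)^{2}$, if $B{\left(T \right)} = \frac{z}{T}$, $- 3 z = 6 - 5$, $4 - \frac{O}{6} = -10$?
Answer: $\frac{42915601}{63504} \approx 675.79$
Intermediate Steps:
$O = 84$ ($O = 24 - -60 = 24 + 60 = 84$)
$z = - \frac{1}{3}$ ($z = - \frac{6 - 5}{3} = \left(- \frac{1}{3}\right) 1 = - \frac{1}{3} \approx -0.33333$)
$B{\left(T \right)} = - \frac{1}{3 T}$
$w = 26$ ($w = 6 - \left(36 - 56\right) = 6 - -20 = 6 + 20 = 26$)
$\left(B{\left(O \right)} + w\right)^{2} = \left(- \frac{1}{3 \cdot 84} + 26\right)^{2} = \left(\left(- \frac{1}{3}\right) \frac{1}{84} + 26\right)^{2} = \left(- \frac{1}{252} + 26\right)^{2} = \left(\frac{6551}{252}\right)^{2} = \frac{42915601}{63504}$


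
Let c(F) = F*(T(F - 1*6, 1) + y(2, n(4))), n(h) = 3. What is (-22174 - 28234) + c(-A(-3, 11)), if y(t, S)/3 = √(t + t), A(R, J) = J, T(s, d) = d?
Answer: -50485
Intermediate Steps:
y(t, S) = 3*√2*√t (y(t, S) = 3*√(t + t) = 3*√(2*t) = 3*(√2*√t) = 3*√2*√t)
c(F) = 7*F (c(F) = F*(1 + 3*√2*√2) = F*(1 + 6) = F*7 = 7*F)
(-22174 - 28234) + c(-A(-3, 11)) = (-22174 - 28234) + 7*(-1*11) = -50408 + 7*(-11) = -50408 - 77 = -50485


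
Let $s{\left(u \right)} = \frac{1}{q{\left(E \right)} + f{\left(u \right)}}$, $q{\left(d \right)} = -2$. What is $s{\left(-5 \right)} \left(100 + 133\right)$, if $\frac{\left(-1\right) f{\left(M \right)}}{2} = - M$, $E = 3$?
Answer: $- \frac{233}{12} \approx -19.417$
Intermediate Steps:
$f{\left(M \right)} = 2 M$ ($f{\left(M \right)} = - 2 \left(- M\right) = 2 M$)
$s{\left(u \right)} = \frac{1}{-2 + 2 u}$
$s{\left(-5 \right)} \left(100 + 133\right) = \frac{1}{2 \left(-1 - 5\right)} \left(100 + 133\right) = \frac{1}{2 \left(-6\right)} 233 = \frac{1}{2} \left(- \frac{1}{6}\right) 233 = \left(- \frac{1}{12}\right) 233 = - \frac{233}{12}$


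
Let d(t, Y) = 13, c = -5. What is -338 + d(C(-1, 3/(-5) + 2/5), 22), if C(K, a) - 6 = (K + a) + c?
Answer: -325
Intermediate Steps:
C(K, a) = 1 + K + a (C(K, a) = 6 + ((K + a) - 5) = 6 + (-5 + K + a) = 1 + K + a)
-338 + d(C(-1, 3/(-5) + 2/5), 22) = -338 + 13 = -325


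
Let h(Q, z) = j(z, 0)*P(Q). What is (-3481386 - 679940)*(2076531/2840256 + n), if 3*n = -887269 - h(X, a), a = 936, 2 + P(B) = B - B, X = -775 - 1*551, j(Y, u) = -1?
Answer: 582601950498274681/473376 ≈ 1.2307e+12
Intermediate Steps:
X = -1326 (X = -775 - 551 = -1326)
P(B) = -2 (P(B) = -2 + (B - B) = -2 + 0 = -2)
h(Q, z) = 2 (h(Q, z) = -1*(-2) = 2)
n = -295757 (n = (-887269 - 1*2)/3 = (-887269 - 2)/3 = (1/3)*(-887271) = -295757)
(-3481386 - 679940)*(2076531/2840256 + n) = (-3481386 - 679940)*(2076531/2840256 - 295757) = -4161326*(2076531*(1/2840256) - 295757) = -4161326*(692177/946752 - 295757) = -4161326*(-280007839087/946752) = 582601950498274681/473376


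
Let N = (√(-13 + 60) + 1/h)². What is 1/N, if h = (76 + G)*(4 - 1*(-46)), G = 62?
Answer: 106535468747610000/5007167024424660001 - 657018000000*√47/5007167024424660001 ≈ 0.021276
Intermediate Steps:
h = 6900 (h = (76 + 62)*(4 - 1*(-46)) = 138*(4 + 46) = 138*50 = 6900)
N = (1/6900 + √47)² (N = (√(-13 + 60) + 1/6900)² = (√47 + 1/6900)² = (1/6900 + √47)² ≈ 47.002)
1/N = 1/(2237670001/47610000 + √47/3450)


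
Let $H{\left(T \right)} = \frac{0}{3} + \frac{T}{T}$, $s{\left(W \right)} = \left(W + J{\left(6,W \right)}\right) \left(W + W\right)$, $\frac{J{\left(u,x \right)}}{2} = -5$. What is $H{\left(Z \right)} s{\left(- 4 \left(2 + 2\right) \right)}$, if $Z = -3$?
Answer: $832$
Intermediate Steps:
$J{\left(u,x \right)} = -10$ ($J{\left(u,x \right)} = 2 \left(-5\right) = -10$)
$s{\left(W \right)} = 2 W \left(-10 + W\right)$ ($s{\left(W \right)} = \left(W - 10\right) \left(W + W\right) = \left(-10 + W\right) 2 W = 2 W \left(-10 + W\right)$)
$H{\left(T \right)} = 1$ ($H{\left(T \right)} = 0 \cdot \frac{1}{3} + 1 = 0 + 1 = 1$)
$H{\left(Z \right)} s{\left(- 4 \left(2 + 2\right) \right)} = 1 \cdot 2 \left(- 4 \left(2 + 2\right)\right) \left(-10 - 4 \left(2 + 2\right)\right) = 1 \cdot 2 \left(\left(-4\right) 4\right) \left(-10 - 16\right) = 1 \cdot 2 \left(-16\right) \left(-10 - 16\right) = 1 \cdot 2 \left(-16\right) \left(-26\right) = 1 \cdot 832 = 832$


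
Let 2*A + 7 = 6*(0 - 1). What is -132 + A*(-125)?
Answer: 1361/2 ≈ 680.50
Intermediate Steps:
A = -13/2 (A = -7/2 + (6*(0 - 1))/2 = -7/2 + (6*(-1))/2 = -7/2 + (½)*(-6) = -7/2 - 3 = -13/2 ≈ -6.5000)
-132 + A*(-125) = -132 - 13/2*(-125) = -132 + 1625/2 = 1361/2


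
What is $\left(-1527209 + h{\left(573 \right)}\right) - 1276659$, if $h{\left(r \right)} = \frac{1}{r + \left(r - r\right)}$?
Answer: $- \frac{1606616363}{573} \approx -2.8039 \cdot 10^{6}$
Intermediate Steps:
$h{\left(r \right)} = \frac{1}{r}$ ($h{\left(r \right)} = \frac{1}{r + 0} = \frac{1}{r}$)
$\left(-1527209 + h{\left(573 \right)}\right) - 1276659 = \left(-1527209 + \frac{1}{573}\right) - 1276659 = - \frac{875090756}{573} - 1276659 = - \frac{1606616363}{573}$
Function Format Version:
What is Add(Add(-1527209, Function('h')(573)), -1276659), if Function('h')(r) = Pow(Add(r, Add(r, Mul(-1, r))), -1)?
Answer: Rational(-1606616363, 573) ≈ -2.8039e+6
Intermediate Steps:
Function('h')(r) = Pow(r, -1) (Function('h')(r) = Pow(Add(r, 0), -1) = Pow(r, -1))
Add(Add(-1527209, Function('h')(573)), -1276659) = Add(Add(-1527209, Pow(573, -1)), -1276659) = Add(Add(-1527209, Rational(1, 573)), -1276659) = Add(Rational(-875090756, 573), -1276659) = Rational(-1606616363, 573)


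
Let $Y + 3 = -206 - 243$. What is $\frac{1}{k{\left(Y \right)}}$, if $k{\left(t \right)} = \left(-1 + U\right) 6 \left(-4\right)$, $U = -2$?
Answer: $\frac{1}{72} \approx 0.013889$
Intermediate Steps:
$Y = -452$ ($Y = -3 - 449 = -452$)
$k{\left(t \right)} = 72$ ($k{\left(t \right)} = \left(-1 - 2\right) 6 \left(-4\right) = \left(-3\right) 6 \left(-4\right) = \left(-18\right) \left(-4\right) = 72$)
$\frac{1}{k{\left(Y \right)}} = \frac{1}{72}$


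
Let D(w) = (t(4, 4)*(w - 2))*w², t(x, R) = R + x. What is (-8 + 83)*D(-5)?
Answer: -105000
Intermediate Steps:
D(w) = w²*(-16 + 8*w) (D(w) = ((4 + 4)*(w - 2))*w² = (8*(-2 + w))*w² = (-16 + 8*w)*w² = w²*(-16 + 8*w))
(-8 + 83)*D(-5) = (-8 + 83)*(8*(-5)²*(-2 - 5)) = 75*(8*25*(-7)) = 75*(-1400) = -105000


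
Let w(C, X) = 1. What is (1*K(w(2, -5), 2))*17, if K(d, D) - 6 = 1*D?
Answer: 136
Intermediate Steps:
K(d, D) = 6 + D (K(d, D) = 6 + 1*D = 6 + D)
(1*K(w(2, -5), 2))*17 = (1*(6 + 2))*17 = (1*8)*17 = 8*17 = 136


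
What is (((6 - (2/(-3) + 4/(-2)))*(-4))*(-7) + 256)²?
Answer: 2238016/9 ≈ 2.4867e+5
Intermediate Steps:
(((6 - (2/(-3) + 4/(-2)))*(-4))*(-7) + 256)² = (((6 - (2*(-⅓) + 4*(-½)))*(-4))*(-7) + 256)² = (((6 - (-⅔ - 2))*(-4))*(-7) + 256)² = (((6 - 1*(-8/3))*(-4))*(-7) + 256)² = (((6 + 8/3)*(-4))*(-7) + 256)² = (((26/3)*(-4))*(-7) + 256)² = (-104/3*(-7) + 256)² = (728/3 + 256)² = (1496/3)² = 2238016/9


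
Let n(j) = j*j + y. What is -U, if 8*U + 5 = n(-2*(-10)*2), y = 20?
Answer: -1615/8 ≈ -201.88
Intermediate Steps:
n(j) = 20 + j² (n(j) = j*j + 20 = j² + 20 = 20 + j²)
U = 1615/8 (U = -5/8 + (20 + (-2*(-10)*2)²)/8 = -5/8 + (20 + (20*2)²)/8 = -5/8 + (20 + 40²)/8 = -5/8 + (20 + 1600)/8 = -5/8 + (⅛)*1620 = -5/8 + 405/2 = 1615/8 ≈ 201.88)
-U = -1*1615/8 = -1615/8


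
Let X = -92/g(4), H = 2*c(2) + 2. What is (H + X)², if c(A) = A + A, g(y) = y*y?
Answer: 289/16 ≈ 18.063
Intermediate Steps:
g(y) = y²
c(A) = 2*A
H = 10 (H = 2*(2*2) + 2 = 2*4 + 2 = 8 + 2 = 10)
X = -23/4 (X = -92/(4²) = -92/16 = -92*1/16 = -23/4 ≈ -5.7500)
(H + X)² = (10 - 23/4)² = (17/4)² = 289/16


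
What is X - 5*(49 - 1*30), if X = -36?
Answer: -131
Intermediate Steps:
X - 5*(49 - 1*30) = -36 - 5*(49 - 1*30) = -36 - 5*(49 - 30) = -36 - 5*19 = -36 - 95 = -131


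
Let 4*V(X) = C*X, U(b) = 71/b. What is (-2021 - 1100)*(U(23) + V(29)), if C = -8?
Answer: 3941823/23 ≈ 1.7138e+5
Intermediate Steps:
V(X) = -2*X (V(X) = (-8*X)/4 = -2*X)
(-2021 - 1100)*(U(23) + V(29)) = (-2021 - 1100)*(71/23 - 2*29) = -3121*(71*(1/23) - 58) = -3121*(71/23 - 58) = -3121*(-1263/23) = 3941823/23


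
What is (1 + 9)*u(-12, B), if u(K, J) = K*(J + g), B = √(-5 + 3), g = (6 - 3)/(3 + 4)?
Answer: -360/7 - 120*I*√2 ≈ -51.429 - 169.71*I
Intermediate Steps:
g = 3/7 ≈ 0.42857
B = I*√2 (B = √(-2) = I*√2 ≈ 1.4142*I)
u(K, J) = K*(3/7 + J) (u(K, J) = K*(J + 3/7) = K*(3/7 + J))
(1 + 9)*u(-12, B) = (1 + 9)*((⅐)*(-12)*(3 + 7*(I*√2))) = 10*((⅐)*(-12)*(3 + 7*I*√2)) = 10*(-36/7 - 12*I*√2) = -360/7 - 120*I*√2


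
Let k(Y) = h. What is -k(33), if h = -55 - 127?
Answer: 182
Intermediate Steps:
h = -182
k(Y) = -182
-k(33) = -1*(-182) = 182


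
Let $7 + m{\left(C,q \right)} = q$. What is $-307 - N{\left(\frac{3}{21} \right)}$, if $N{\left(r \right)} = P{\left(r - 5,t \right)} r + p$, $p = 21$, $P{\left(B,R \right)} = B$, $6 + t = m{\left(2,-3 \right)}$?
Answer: $- \frac{16038}{49} \approx -327.31$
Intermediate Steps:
$m{\left(C,q \right)} = -7 + q$
$t = -16$ ($t = -6 - 10 = -16$)
$N{\left(r \right)} = 21 + r \left(-5 + r\right)$ ($N{\left(r \right)} = \left(r - 5\right) r + 21 = \left(-5 + r\right) r + 21 = r \left(-5 + r\right) + 21 = 21 + r \left(-5 + r\right)$)
$-307 - N{\left(\frac{3}{21} \right)} = -307 - \left(21 + \frac{3}{21} \left(-5 + \frac{3}{21}\right)\right) = -307 - \left(21 + 3 \cdot \frac{1}{21} \left(-5 + 3 \cdot \frac{1}{21}\right)\right) = -307 - \left(21 + \frac{-5 + \frac{1}{7}}{7}\right) = -307 - \left(21 + \frac{1}{7} \left(- \frac{34}{7}\right)\right) = -307 - \left(21 - \frac{34}{49}\right) = -307 - \frac{995}{49} = - \frac{16038}{49}$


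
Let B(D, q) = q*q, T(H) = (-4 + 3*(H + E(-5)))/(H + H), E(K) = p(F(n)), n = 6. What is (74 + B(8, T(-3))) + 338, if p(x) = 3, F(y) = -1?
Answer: 3712/9 ≈ 412.44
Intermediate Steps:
E(K) = 3
T(H) = (5 + 3*H)/(2*H) (T(H) = (-4 + 3*(H + 3))/(H + H) = (-4 + 3*(3 + H))/((2*H)) = (-4 + (9 + 3*H))*(1/(2*H)) = (5 + 3*H)*(1/(2*H)) = (5 + 3*H)/(2*H))
B(D, q) = q**2
(74 + B(8, T(-3))) + 338 = (74 + ((1/2)*(5 + 3*(-3))/(-3))**2) + 338 = (74 + ((1/2)*(-1/3)*(5 - 9))**2) + 338 = (74 + ((1/2)*(-1/3)*(-4))**2) + 338 = (74 + (2/3)**2) + 338 = (74 + 4/9) + 338 = 670/9 + 338 = 3712/9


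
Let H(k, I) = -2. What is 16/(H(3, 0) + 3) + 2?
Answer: 18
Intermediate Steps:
16/(H(3, 0) + 3) + 2 = 16/(-2 + 3) + 2 = 16/1 + 2 = 16*1 + 2 = 16 + 2 = 18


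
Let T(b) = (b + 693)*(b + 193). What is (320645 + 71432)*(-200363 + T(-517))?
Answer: -100915522799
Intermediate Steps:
T(b) = (193 + b)*(693 + b) (T(b) = (693 + b)*(193 + b) = (193 + b)*(693 + b))
(320645 + 71432)*(-200363 + T(-517)) = (320645 + 71432)*(-200363 + (133749 + (-517)**2 + 886*(-517))) = 392077*(-200363 + (133749 + 267289 - 458062)) = 392077*(-200363 - 57024) = 392077*(-257387) = -100915522799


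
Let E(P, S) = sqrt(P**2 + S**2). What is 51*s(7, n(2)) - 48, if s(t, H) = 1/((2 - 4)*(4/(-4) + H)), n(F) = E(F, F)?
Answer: -723/14 - 51*sqrt(2)/7 ≈ -61.946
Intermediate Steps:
n(F) = sqrt(2)*sqrt(F**2) (n(F) = sqrt(F**2 + F**2) = sqrt(2*F**2) = sqrt(2)*sqrt(F**2))
s(t, H) = 1/(2 - 2*H) (s(t, H) = 1/(-2*(4*(-1/4) + H)) = 1/(-2*(-1 + H)) = 1/(2 - 2*H))
51*s(7, n(2)) - 48 = 51*(-1/(-2 + 2*(sqrt(2)*sqrt(2**2)))) - 48 = 51*(-1/(-2 + 2*(sqrt(2)*sqrt(4)))) - 48 = 51*(-1/(-2 + 2*(sqrt(2)*2))) - 48 = 51*(-1/(-2 + 2*(2*sqrt(2)))) - 48 = 51*(-1/(-2 + 4*sqrt(2))) - 48 = -51/(-2 + 4*sqrt(2)) - 48 = -48 - 51/(-2 + 4*sqrt(2))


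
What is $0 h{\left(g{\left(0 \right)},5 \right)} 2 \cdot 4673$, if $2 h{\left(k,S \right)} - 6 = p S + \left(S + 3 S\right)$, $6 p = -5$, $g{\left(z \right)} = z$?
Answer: $0$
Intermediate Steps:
$p = - \frac{5}{6}$ ($p = \frac{1}{6} \left(-5\right) = - \frac{5}{6} \approx -0.83333$)
$h{\left(k,S \right)} = 3 + \frac{19 S}{12}$ ($h{\left(k,S \right)} = 3 + \frac{- \frac{5 S}{6} + \left(S + 3 S\right)}{2} = 3 + \frac{- \frac{5 S}{6} + 4 S}{2} = 3 + \frac{\frac{19}{6} S}{2} = 3 + \frac{19 S}{12}$)
$0 h{\left(g{\left(0 \right)},5 \right)} 2 \cdot 4673 = 0 \left(3 + \frac{19}{12} \cdot 5\right) 2 \cdot 4673 = 0 \left(3 + \frac{95}{12}\right) 2 \cdot 4673 = 0 \cdot \frac{131}{12} \cdot 2 \cdot 4673 = 0 \cdot 2 \cdot 4673 = 0 \cdot 4673 = 0$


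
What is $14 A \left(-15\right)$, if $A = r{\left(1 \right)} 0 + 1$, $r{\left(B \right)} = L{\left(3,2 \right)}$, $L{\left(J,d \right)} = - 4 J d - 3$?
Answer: $-210$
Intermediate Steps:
$L{\left(J,d \right)} = -3 - 4 J d$ ($L{\left(J,d \right)} = - 4 J d - 3 = -3 - 4 J d$)
$r{\left(B \right)} = -27$ ($r{\left(B \right)} = -3 - 12 \cdot 2 = -3 - 24 = -27$)
$A = 1$ ($A = \left(-27\right) 0 + 1 = 0 + 1 = 1$)
$14 A \left(-15\right) = 14 \cdot 1 \left(-15\right) = 14 \left(-15\right) = -210$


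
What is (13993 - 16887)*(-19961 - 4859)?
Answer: 71829080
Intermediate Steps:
(13993 - 16887)*(-19961 - 4859) = -2894*(-24820) = 71829080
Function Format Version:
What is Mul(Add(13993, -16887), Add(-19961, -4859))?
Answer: 71829080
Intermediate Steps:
Mul(Add(13993, -16887), Add(-19961, -4859)) = Mul(-2894, -24820) = 71829080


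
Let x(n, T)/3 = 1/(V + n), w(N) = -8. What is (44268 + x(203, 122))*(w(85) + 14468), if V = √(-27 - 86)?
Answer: 4408475401050/6887 - 7230*I*√113/6887 ≈ 6.4012e+8 - 11.16*I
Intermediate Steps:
V = I*√113 (V = √(-113) = I*√113 ≈ 10.63*I)
x(n, T) = 3/(n + I*√113) (x(n, T) = 3/(I*√113 + n) = 3/(n + I*√113))
(44268 + x(203, 122))*(w(85) + 14468) = (44268 + 3/(203 + I*√113))*(-8 + 14468) = (44268 + 3/(203 + I*√113))*14460 = 640115280 + 43380/(203 + I*√113)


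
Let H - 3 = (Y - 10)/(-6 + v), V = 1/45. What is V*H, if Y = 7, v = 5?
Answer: 2/15 ≈ 0.13333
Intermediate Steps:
V = 1/45 ≈ 0.022222
H = 6 (H = 3 + (7 - 10)/(-6 + 5) = 3 - 3/(-1) = 3 - 3*(-1) = 3 + 3 = 6)
V*H = (1/45)*6 = 2/15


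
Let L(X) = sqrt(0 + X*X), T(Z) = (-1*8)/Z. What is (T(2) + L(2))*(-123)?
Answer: 246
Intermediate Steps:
T(Z) = -8/Z
L(X) = sqrt(X**2) (L(X) = sqrt(0 + X**2) = sqrt(X**2))
(T(2) + L(2))*(-123) = (-8/2 + sqrt(2**2))*(-123) = (-8*1/2 + sqrt(4))*(-123) = (-4 + 2)*(-123) = -2*(-123) = 246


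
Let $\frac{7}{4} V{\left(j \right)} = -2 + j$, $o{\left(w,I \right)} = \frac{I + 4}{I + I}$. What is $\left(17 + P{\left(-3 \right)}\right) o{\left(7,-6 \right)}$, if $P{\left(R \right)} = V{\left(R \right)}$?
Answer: $\frac{33}{14} \approx 2.3571$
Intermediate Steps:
$o{\left(w,I \right)} = \frac{4 + I}{2 I}$
$V{\left(j \right)} = - \frac{8}{7} + \frac{4 j}{7}$ ($V{\left(j \right)} = \frac{4 \left(-2 + j\right)}{7} = - \frac{8}{7} + \frac{4 j}{7}$)
$P{\left(R \right)} = - \frac{8}{7} + \frac{4 R}{7}$
$\left(17 + P{\left(-3 \right)}\right) o{\left(7,-6 \right)} = \left(17 + \left(- \frac{8}{7} + \frac{4}{7} \left(-3\right)\right)\right) \frac{4 - 6}{2 \left(-6\right)} = \left(17 - \frac{20}{7}\right) \frac{1}{2} \left(- \frac{1}{6}\right) \left(-2\right) = \left(17 - \frac{20}{7}\right) \frac{1}{6} = \frac{99}{7} \cdot \frac{1}{6} = \frac{33}{14}$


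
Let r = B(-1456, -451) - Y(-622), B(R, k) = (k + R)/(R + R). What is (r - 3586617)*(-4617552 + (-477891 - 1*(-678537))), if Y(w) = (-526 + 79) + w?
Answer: 1773746865179589/112 ≈ 1.5837e+13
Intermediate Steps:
Y(w) = -447 + w
B(R, k) = (R + k)/(2*R) (B(R, k) = (R + k)/((2*R)) = (R + k)*(1/(2*R)) = (R + k)/(2*R))
r = 3114835/2912 (r = (1/2)*(-1456 - 451)/(-1456) - (-447 - 622) = (1/2)*(-1/1456)*(-1907) - 1*(-1069) = 1907/2912 + 1069 = 3114835/2912 ≈ 1069.7)
(r - 3586617)*(-4617552 + (-477891 - 1*(-678537))) = (3114835/2912 - 3586617)*(-4617552 + (-477891 - 1*(-678537))) = -10441113869*(-4617552 + (-477891 + 678537))/2912 = -10441113869*(-4617552 + 200646)/2912 = -10441113869/2912*(-4416906) = 1773746865179589/112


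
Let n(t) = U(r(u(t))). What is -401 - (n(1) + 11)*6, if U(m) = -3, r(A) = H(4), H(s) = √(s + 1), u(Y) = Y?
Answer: -449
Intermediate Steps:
H(s) = √(1 + s)
r(A) = √5 (r(A) = √(1 + 4) = √5)
n(t) = -3
-401 - (n(1) + 11)*6 = -401 - (-3 + 11)*6 = -401 - 8*6 = -401 - 1*48 = -401 - 48 = -449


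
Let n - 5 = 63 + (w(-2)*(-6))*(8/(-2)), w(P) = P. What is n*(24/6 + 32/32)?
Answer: 100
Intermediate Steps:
n = 20 (n = 5 + (63 + (-2*(-6))*(8/(-2))) = 5 + (63 + 12*(8*(-1/2))) = 5 + (63 + 12*(-4)) = 5 + (63 - 48) = 5 + 15 = 20)
n*(24/6 + 32/32) = 20*(24/6 + 32/32) = 20*(24*(1/6) + 32*(1/32)) = 20*(4 + 1) = 20*5 = 100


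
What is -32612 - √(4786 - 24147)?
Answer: -32612 - I*√19361 ≈ -32612.0 - 139.14*I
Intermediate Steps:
-32612 - √(4786 - 24147) = -32612 - √(-19361) = -32612 - I*√19361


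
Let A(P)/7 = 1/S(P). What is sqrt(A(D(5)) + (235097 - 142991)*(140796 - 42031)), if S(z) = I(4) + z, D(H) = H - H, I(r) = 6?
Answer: sqrt(327486567282)/6 ≈ 95377.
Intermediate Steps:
D(H) = 0
S(z) = 6 + z
A(P) = 7/(6 + P)
sqrt(A(D(5)) + (235097 - 142991)*(140796 - 42031)) = sqrt(7/(6 + 0) + (235097 - 142991)*(140796 - 42031)) = sqrt(7/6 + 92106*98765) = sqrt(7*(1/6) + 9096849090) = sqrt(7/6 + 9096849090) = sqrt(54581094547/6) = sqrt(327486567282)/6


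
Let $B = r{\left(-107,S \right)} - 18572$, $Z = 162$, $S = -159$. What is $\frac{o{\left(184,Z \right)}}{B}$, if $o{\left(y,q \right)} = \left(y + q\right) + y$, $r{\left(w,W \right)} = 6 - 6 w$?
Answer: $- \frac{265}{8962} \approx -0.029569$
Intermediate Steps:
$o{\left(y,q \right)} = q + 2 y$ ($o{\left(y,q \right)} = \left(q + y\right) + y = q + 2 y$)
$B = -17924$ ($B = \left(6 - -642\right) - 18572 = \left(6 + 642\right) - 18572 = 648 - 18572 = -17924$)
$\frac{o{\left(184,Z \right)}}{B} = \frac{162 + 2 \cdot 184}{-17924} = \left(162 + 368\right) \left(- \frac{1}{17924}\right) = 530 \left(- \frac{1}{17924}\right) = - \frac{265}{8962}$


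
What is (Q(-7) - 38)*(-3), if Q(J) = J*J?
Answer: -33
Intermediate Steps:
Q(J) = J²
(Q(-7) - 38)*(-3) = ((-7)² - 38)*(-3) = (49 - 38)*(-3) = 11*(-3) = -33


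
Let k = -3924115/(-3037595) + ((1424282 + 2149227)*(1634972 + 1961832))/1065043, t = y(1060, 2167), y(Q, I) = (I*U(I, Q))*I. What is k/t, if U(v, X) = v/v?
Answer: 7808571012018951873/3038399177898358813 ≈ 2.5700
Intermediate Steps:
U(v, X) = 1
y(Q, I) = I² (y(Q, I) = (I*1)*I = I*I = I²)
t = 4695889 (t = 2167² = 4695889)
k = 7808571012018951873/647033858317 (k = -3924115*(-1/3037595) + (3573509*3596804)*(1/1065043) = 784823/607519 + 12853211465236*(1/1065043) = 784823/607519 + 12853211465236/1065043 = 7808571012018951873/647033858317 ≈ 1.2068e+7)
k/t = (7808571012018951873/647033858317)/4695889 = (7808571012018951873/647033858317)*(1/4695889) = 7808571012018951873/3038399177898358813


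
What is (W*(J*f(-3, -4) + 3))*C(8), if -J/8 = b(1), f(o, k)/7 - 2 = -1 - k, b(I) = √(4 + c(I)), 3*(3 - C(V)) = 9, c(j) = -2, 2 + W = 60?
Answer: 0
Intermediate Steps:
W = 58 (W = -2 + 60 = 58)
C(V) = 0 (C(V) = 3 - ⅓*9 = 3 - 3 = 0)
b(I) = √2 (b(I) = √(4 - 2) = √2)
f(o, k) = 7 - 7*k (f(o, k) = 14 + 7*(-1 - k) = 14 + (-7 - 7*k) = 7 - 7*k)
J = -8*√2 ≈ -11.314
(W*(J*f(-3, -4) + 3))*C(8) = (58*((-8*√2)*(7 - 7*(-4)) + 3))*0 = (58*((-8*√2)*(7 + 28) + 3))*0 = (58*(-8*√2*35 + 3))*0 = (58*(-280*√2 + 3))*0 = (58*(3 - 280*√2))*0 = (174 - 16240*√2)*0 = 0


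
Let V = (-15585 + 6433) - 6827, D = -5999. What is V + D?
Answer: -21978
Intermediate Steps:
V = -15979 (V = -9152 - 6827 = -15979)
V + D = -15979 - 5999 = -21978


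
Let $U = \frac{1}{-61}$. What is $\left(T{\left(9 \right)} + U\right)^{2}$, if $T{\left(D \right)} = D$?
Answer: $\frac{300304}{3721} \approx 80.705$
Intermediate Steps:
$U = - \frac{1}{61} \approx -0.016393$
$\left(T{\left(9 \right)} + U\right)^{2} = \left(9 - \frac{1}{61}\right)^{2} = \left(\frac{548}{61}\right)^{2} = \frac{300304}{3721}$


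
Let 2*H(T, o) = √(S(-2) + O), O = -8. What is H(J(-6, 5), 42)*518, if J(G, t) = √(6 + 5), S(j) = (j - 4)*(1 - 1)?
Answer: 518*I*√2 ≈ 732.56*I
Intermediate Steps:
S(j) = 0 (S(j) = (-4 + j)*0 = 0)
J(G, t) = √11
H(T, o) = I*√2 (H(T, o) = √(0 - 8)/2 = √(-8)/2 = (2*I*√2)/2 = I*√2)
H(J(-6, 5), 42)*518 = (I*√2)*518 = 518*I*√2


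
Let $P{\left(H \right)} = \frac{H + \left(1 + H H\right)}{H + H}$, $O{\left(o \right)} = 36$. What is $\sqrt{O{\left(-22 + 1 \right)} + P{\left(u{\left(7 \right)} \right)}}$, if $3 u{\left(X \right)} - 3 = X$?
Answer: $\frac{11 \sqrt{285}}{30} \approx 6.19$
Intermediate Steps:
$u{\left(X \right)} = 1 + \frac{X}{3}$
$P{\left(H \right)} = \frac{1 + H + H^{2}}{2 H}$ ($P{\left(H \right)} = \frac{H + \left(1 + H^{2}\right)}{2 H} = \left(1 + H + H^{2}\right) \frac{1}{2 H} = \frac{1 + H + H^{2}}{2 H}$)
$\sqrt{O{\left(-22 + 1 \right)} + P{\left(u{\left(7 \right)} \right)}} = \sqrt{36 + \frac{1 + \left(1 + \frac{1}{3} \cdot 7\right) \left(1 + \left(1 + \frac{1}{3} \cdot 7\right)\right)}{2 \left(1 + \frac{1}{3} \cdot 7\right)}} = \sqrt{36 + \frac{1 + \left(1 + \frac{7}{3}\right) \left(1 + \left(1 + \frac{7}{3}\right)\right)}{2 \left(1 + \frac{7}{3}\right)}} = \sqrt{36 + \frac{1 + \frac{10 \left(1 + \frac{10}{3}\right)}{3}}{2 \cdot \frac{10}{3}}} = \sqrt{36 + \frac{1}{2} \cdot \frac{3}{10} \left(1 + \frac{10}{3} \cdot \frac{13}{3}\right)} = \sqrt{36 + \frac{1}{2} \cdot \frac{3}{10} \left(1 + \frac{130}{9}\right)} = \sqrt{36 + \frac{1}{2} \cdot \frac{3}{10} \cdot \frac{139}{9}} = \sqrt{36 + \frac{139}{60}} = \sqrt{\frac{2299}{60}} = \frac{11 \sqrt{285}}{30}$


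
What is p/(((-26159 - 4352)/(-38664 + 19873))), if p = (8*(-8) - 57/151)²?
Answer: 1775708930231/695681311 ≈ 2552.5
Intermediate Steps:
p = 94497841/22801 (p = (-64 - 57*1/151)² = (-64 - 57/151)² = (-9721/151)² = 94497841/22801 ≈ 4144.5)
p/(((-26159 - 4352)/(-38664 + 19873))) = 94497841/(22801*(((-26159 - 4352)/(-38664 + 19873)))) = 94497841/(22801*((-30511/(-18791)))) = 94497841/(22801*((-30511*(-1/18791)))) = 94497841/(22801*(30511/18791)) = (94497841/22801)*(18791/30511) = 1775708930231/695681311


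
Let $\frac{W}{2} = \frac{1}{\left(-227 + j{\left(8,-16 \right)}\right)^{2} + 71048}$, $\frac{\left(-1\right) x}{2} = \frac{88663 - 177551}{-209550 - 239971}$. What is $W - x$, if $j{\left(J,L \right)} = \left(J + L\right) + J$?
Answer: $\frac{21792147794}{55100935617} \approx 0.39549$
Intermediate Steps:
$x = - \frac{177776}{449521}$ ($x = - 2 \frac{88663 - 177551}{-209550 - 239971} = - 2 \left(- \frac{88888}{-449521}\right) = - 2 \left(\left(-88888\right) \left(- \frac{1}{449521}\right)\right) = \left(-2\right) \frac{88888}{449521} = - \frac{177776}{449521} \approx -0.39548$)
$j{\left(J,L \right)} = L + 2 J$
$W = \frac{2}{122577}$ ($W = \frac{2}{\left(-227 + \left(-16 + 2 \cdot 8\right)\right)^{2} + 71048} = \frac{2}{\left(-227 + \left(-16 + 16\right)\right)^{2} + 71048} = \frac{2}{\left(-227 + 0\right)^{2} + 71048} = \frac{2}{\left(-227\right)^{2} + 71048} = \frac{2}{51529 + 71048} = \frac{2}{122577} \approx 1.6316 \cdot 10^{-5}$)
$W - x = \frac{2}{122577} - - \frac{177776}{449521} = \frac{2}{122577} + \frac{177776}{449521} = \frac{21792147794}{55100935617}$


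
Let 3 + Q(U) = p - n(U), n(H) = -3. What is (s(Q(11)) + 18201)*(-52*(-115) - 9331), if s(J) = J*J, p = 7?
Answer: -61155750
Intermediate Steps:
Q(U) = 7 (Q(U) = -3 + (7 - 1*(-3)) = -3 + (7 + 3) = -3 + 10 = 7)
s(J) = J²
(s(Q(11)) + 18201)*(-52*(-115) - 9331) = (7² + 18201)*(-52*(-115) - 9331) = (49 + 18201)*(5980 - 9331) = 18250*(-3351) = -61155750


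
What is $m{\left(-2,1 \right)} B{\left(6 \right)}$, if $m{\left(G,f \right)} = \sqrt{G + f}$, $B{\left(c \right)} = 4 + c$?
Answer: $10 i \approx 10.0 i$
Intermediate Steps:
$m{\left(-2,1 \right)} B{\left(6 \right)} = \sqrt{-2 + 1} \left(4 + 6\right) = \sqrt{-1} \cdot 10 = i 10 = 10 i$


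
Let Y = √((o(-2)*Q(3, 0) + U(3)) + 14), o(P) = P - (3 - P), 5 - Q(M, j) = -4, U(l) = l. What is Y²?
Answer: -46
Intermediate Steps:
Q(M, j) = 9 (Q(M, j) = 5 - 1*(-4) = 5 + 4 = 9)
o(P) = -3 + 2*P (o(P) = P + (-3 + P) = -3 + 2*P)
Y = I*√46 (Y = √(((-3 + 2*(-2))*9 + 3) + 14) = √(((-3 - 4)*9 + 3) + 14) = √((-7*9 + 3) + 14) = √((-63 + 3) + 14) = √(-60 + 14) = √(-46) = I*√46 ≈ 6.7823*I)
Y² = (I*√46)² = -46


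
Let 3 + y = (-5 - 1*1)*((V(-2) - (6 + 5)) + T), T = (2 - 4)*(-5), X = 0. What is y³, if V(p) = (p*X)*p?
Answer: 27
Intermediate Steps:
V(p) = 0 (V(p) = (p*0)*p = 0*p = 0)
T = 10 (T = -2*(-5) = 10)
y = 3 (y = -3 + (-5 - 1*1)*((0 - (6 + 5)) + 10) = -3 + (-5 - 1)*((0 - 1*11) + 10) = -3 - 6*((0 - 11) + 10) = -3 - 6*(-11 + 10) = -3 - 6*(-1) = -3 + 6 = 3)
y³ = 3³ = 27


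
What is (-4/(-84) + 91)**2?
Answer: 3655744/441 ≈ 8289.7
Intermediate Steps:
(-4/(-84) + 91)**2 = (-4*(-1/84) + 91)**2 = (1/21 + 91)**2 = (1912/21)**2 = 3655744/441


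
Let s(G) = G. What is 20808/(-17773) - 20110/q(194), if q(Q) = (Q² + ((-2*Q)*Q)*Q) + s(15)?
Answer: -43244791358/36980832063 ≈ -1.1694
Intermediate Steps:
q(Q) = 15 + Q² - 2*Q³ (q(Q) = (Q² + ((-2*Q)*Q)*Q) + 15 = (Q² + (-2*Q²)*Q) + 15 = (Q² - 2*Q³) + 15 = 15 + Q² - 2*Q³)
20808/(-17773) - 20110/q(194) = 20808/(-17773) - 20110/(15 + 194² - 2*194³) = 20808*(-1/17773) - 20110/(15 + 37636 - 2*7301384) = -20808/17773 - 20110/(15 + 37636 - 14602768) = -20808/17773 - 20110/(-14565117) = -20808/17773 - 20110*(-1/14565117) = -20808/17773 + 20110/14565117 = -43244791358/36980832063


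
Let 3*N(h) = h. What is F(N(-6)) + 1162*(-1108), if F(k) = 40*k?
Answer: -1287576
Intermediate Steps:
N(h) = h/3
F(N(-6)) + 1162*(-1108) = 40*((1/3)*(-6)) + 1162*(-1108) = 40*(-2) - 1287496 = -80 - 1287496 = -1287576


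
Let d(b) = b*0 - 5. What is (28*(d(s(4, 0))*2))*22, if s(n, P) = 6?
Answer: -6160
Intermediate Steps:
d(b) = -5 (d(b) = 0 - 5 = -5)
(28*(d(s(4, 0))*2))*22 = (28*(-5*2))*22 = (28*(-10))*22 = -280*22 = -6160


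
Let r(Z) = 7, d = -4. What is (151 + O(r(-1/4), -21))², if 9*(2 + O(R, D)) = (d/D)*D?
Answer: 1787569/81 ≈ 22069.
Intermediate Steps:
O(R, D) = -22/9 (O(R, D) = -2 + ((-4/D)*D)/9 = -2 + (⅑)*(-4) = -2 - 4/9 = -22/9)
(151 + O(r(-1/4), -21))² = (151 - 22/9)² = (1337/9)² = 1787569/81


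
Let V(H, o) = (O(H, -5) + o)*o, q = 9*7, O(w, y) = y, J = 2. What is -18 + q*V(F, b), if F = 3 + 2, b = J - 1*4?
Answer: 864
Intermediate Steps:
b = -2 (b = 2 - 1*4 = 2 - 4 = -2)
q = 63
F = 5
V(H, o) = o*(-5 + o) (V(H, o) = (-5 + o)*o = o*(-5 + o))
-18 + q*V(F, b) = -18 + 63*(-2*(-5 - 2)) = -18 + 63*(-2*(-7)) = -18 + 63*14 = -18 + 882 = 864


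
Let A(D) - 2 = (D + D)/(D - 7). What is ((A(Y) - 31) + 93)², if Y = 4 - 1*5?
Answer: 66049/16 ≈ 4128.1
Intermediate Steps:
Y = -1 (Y = 4 - 5 = -1)
A(D) = 2 + 2*D/(-7 + D) (A(D) = 2 + (D + D)/(D - 7) = 2 + (2*D)/(-7 + D) = 2 + 2*D/(-7 + D))
((A(Y) - 31) + 93)² = ((2*(-7 + 2*(-1))/(-7 - 1) - 31) + 93)² = ((2*(-7 - 2)/(-8) - 31) + 93)² = ((2*(-⅛)*(-9) - 31) + 93)² = ((9/4 - 31) + 93)² = (-115/4 + 93)² = (257/4)² = 66049/16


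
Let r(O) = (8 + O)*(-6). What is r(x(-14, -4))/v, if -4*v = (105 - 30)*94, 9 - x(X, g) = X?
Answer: 124/1175 ≈ 0.10553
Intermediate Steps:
x(X, g) = 9 - X
v = -3525/2 (v = -(105 - 30)*94/4 = -75*94/4 = -¼*7050 = -3525/2 ≈ -1762.5)
r(O) = -48 - 6*O
r(x(-14, -4))/v = (-48 - 6*(9 - 1*(-14)))/(-3525/2) = (-48 - 6*(9 + 14))*(-2/3525) = (-48 - 6*23)*(-2/3525) = (-48 - 138)*(-2/3525) = -186*(-2/3525) = 124/1175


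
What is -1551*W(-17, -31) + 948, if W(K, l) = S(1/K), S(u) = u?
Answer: 17667/17 ≈ 1039.2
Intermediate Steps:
W(K, l) = 1/K
-1551*W(-17, -31) + 948 = -1551/(-17) + 948 = -1551*(-1/17) + 948 = 1551/17 + 948 = 17667/17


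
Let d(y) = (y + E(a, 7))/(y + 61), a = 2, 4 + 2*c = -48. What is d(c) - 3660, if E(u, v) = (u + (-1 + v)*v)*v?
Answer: -127818/35 ≈ -3651.9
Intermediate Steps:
c = -26 (c = -2 + (1/2)*(-48) = -2 - 24 = -26)
E(u, v) = v*(u + v*(-1 + v)) (E(u, v) = (u + v*(-1 + v))*v = v*(u + v*(-1 + v)))
d(y) = (308 + y)/(61 + y) (d(y) = (y + 7*(2 + 7**2 - 1*7))/(y + 61) = (y + 7*(2 + 49 - 7))/(61 + y) = (y + 7*44)/(61 + y) = (y + 308)/(61 + y) = (308 + y)/(61 + y))
d(c) - 3660 = (308 - 26)/(61 - 26) - 3660 = 282/35 - 3660 = -127818/35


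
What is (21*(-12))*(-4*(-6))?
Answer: -6048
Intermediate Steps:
(21*(-12))*(-4*(-6)) = -252*24 = -6048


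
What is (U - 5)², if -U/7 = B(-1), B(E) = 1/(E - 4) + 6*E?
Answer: 36864/25 ≈ 1474.6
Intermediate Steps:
B(E) = 1/(-4 + E) + 6*E
U = 217/5 (U = -7*(1 - 24*(-1) + 6*(-1)²)/(-4 - 1) = -7*(1 + 24 + 6*1)/(-5) = -(-7)*(1 + 24 + 6)/5 = -(-7)*31/5 = -7*(-31/5) = 217/5 ≈ 43.400)
(U - 5)² = (217/5 - 5)² = (192/5)² = 36864/25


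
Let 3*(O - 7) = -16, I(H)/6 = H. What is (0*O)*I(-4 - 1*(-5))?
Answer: 0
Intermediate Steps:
I(H) = 6*H
O = 5/3 (O = 7 + (⅓)*(-16) = 7 - 16/3 = 5/3 ≈ 1.6667)
(0*O)*I(-4 - 1*(-5)) = (0*(5/3))*(6*(-4 - 1*(-5))) = 0*(6*(-4 + 5)) = 0*(6*1) = 0*6 = 0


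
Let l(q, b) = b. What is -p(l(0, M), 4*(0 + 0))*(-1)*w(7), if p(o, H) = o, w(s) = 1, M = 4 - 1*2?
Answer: 2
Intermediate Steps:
M = 2 (M = 4 - 2 = 2)
-p(l(0, M), 4*(0 + 0))*(-1)*w(7) = -2*(-1) = -(-2) = -1*(-2) = 2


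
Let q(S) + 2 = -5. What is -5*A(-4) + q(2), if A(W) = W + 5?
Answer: -12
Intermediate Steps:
q(S) = -7 (q(S) = -2 - 5 = -7)
A(W) = 5 + W
-5*A(-4) + q(2) = -5*(5 - 4) - 7 = -5*1 - 7 = -5 - 7 = -12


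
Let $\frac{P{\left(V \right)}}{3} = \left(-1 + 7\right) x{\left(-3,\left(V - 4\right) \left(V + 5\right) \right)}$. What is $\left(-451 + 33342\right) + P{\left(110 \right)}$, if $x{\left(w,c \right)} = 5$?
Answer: $32981$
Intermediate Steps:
$P{\left(V \right)} = 90$ ($P{\left(V \right)} = 3 \left(-1 + 7\right) 5 = 3 \cdot 6 \cdot 5 = 3 \cdot 30 = 90$)
$\left(-451 + 33342\right) + P{\left(110 \right)} = \left(-451 + 33342\right) + 90 = 32891 + 90 = 32981$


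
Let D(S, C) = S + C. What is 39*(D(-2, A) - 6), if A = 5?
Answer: -117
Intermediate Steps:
D(S, C) = C + S
39*(D(-2, A) - 6) = 39*((5 - 2) - 6) = 39*(3 - 6) = 39*(-3) = -117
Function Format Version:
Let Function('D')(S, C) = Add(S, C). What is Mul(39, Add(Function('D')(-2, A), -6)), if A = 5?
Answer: -117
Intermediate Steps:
Function('D')(S, C) = Add(C, S)
Mul(39, Add(Function('D')(-2, A), -6)) = Mul(39, Add(Add(5, -2), -6)) = Mul(39, Add(3, -6)) = Mul(39, -3) = -117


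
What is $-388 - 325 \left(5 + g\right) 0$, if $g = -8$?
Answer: $-388$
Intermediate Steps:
$-388 - 325 \left(5 + g\right) 0 = -388 - 325 \left(5 - 8\right) 0 = -388 - 325 \left(\left(-3\right) 0\right) = -388 - 0 = -388 + 0 = -388$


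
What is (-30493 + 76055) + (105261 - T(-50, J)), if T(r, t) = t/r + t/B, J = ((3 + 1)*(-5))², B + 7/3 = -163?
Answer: 4675836/31 ≈ 1.5083e+5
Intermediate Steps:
B = -496/3 (B = -7/3 - 163 = -496/3 ≈ -165.33)
J = 400 (J = (4*(-5))² = (-20)² = 400)
T(r, t) = -3*t/496 + t/r (T(r, t) = t/r + t/(-496/3) = t/r + t*(-3/496) = t/r - 3*t/496 = -3*t/496 + t/r)
(-30493 + 76055) + (105261 - T(-50, J)) = (-30493 + 76055) + (105261 - (-3/496*400 + 400/(-50))) = 45562 + (105261 - (-75/31 + 400*(-1/50))) = 45562 + (105261 - (-75/31 - 8)) = 45562 + (105261 - 1*(-323/31)) = 45562 + (105261 + 323/31) = 45562 + 3263414/31 = 4675836/31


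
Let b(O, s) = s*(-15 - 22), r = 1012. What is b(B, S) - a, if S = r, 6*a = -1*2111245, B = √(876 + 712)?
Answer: 1886581/6 ≈ 3.1443e+5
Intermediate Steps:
B = 2*√397 (B = √1588 = 2*√397 ≈ 39.850)
a = -2111245/6 (a = (-1*2111245)/6 = (⅙)*(-2111245) = -2111245/6 ≈ -3.5187e+5)
S = 1012
b(O, s) = -37*s (b(O, s) = s*(-37) = -37*s)
b(B, S) - a = -37*1012 - 1*(-2111245/6) = -37444 + 2111245/6 = 1886581/6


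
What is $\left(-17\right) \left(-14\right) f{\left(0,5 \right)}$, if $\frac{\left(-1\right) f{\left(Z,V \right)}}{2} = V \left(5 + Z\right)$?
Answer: $-11900$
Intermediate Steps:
$f{\left(Z,V \right)} = - 2 V \left(5 + Z\right)$
$\left(-17\right) \left(-14\right) f{\left(0,5 \right)} = \left(-17\right) \left(-14\right) \left(\left(-2\right) 5 \left(5 + 0\right)\right) = 238 \left(\left(-2\right) 5 \cdot 5\right) = 238 \left(-50\right) = -11900$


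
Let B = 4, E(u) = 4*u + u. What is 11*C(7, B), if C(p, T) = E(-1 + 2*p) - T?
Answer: 671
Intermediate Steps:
E(u) = 5*u
C(p, T) = -5 - T + 10*p (C(p, T) = 5*(-1 + 2*p) - T = (-5 + 10*p) - T = -5 - T + 10*p)
11*C(7, B) = 11*(-5 - 1*4 + 10*7) = 11*(-5 - 4 + 70) = 11*61 = 671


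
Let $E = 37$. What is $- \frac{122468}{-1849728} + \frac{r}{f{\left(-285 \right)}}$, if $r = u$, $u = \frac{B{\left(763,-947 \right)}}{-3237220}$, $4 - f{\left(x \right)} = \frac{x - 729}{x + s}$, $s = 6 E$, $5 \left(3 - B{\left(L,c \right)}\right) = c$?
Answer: $\frac{2247929951269}{33949688056800} \approx 0.066214$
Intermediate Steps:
$B{\left(L,c \right)} = 3 - \frac{c}{5}$
$s = 222$ ($s = 6 \cdot 37 = 222$)
$f{\left(x \right)} = 4 - \frac{-729 + x}{222 + x}$ ($f{\left(x \right)} = 4 - \frac{x - 729}{x + 222} = 4 - \frac{-729 + x}{222 + x}$)
$u = - \frac{481}{8093050}$ ($u = \frac{3 - - \frac{947}{5}}{-3237220} = \left(3 + \frac{947}{5}\right) \left(- \frac{1}{3237220}\right) = \frac{962}{5} \left(- \frac{1}{3237220}\right) = - \frac{481}{8093050} \approx -5.9434 \cdot 10^{-5}$)
$r = - \frac{481}{8093050} \approx -5.9434 \cdot 10^{-5}$
$- \frac{122468}{-1849728} + \frac{r}{f{\left(-285 \right)}} = - \frac{122468}{-1849728} - \frac{481}{8093050 \frac{3 \left(539 - 285\right)}{222 - 285}} = \left(-122468\right) \left(- \frac{1}{1849728}\right) - \frac{481}{8093050 \cdot 3 \frac{1}{-63} \cdot 254} = \frac{30617}{462432} - \frac{481}{8093050 \cdot 3 \left(- \frac{1}{63}\right) 254} = \frac{30617}{462432} - \frac{481}{8093050 \left(- \frac{254}{21}\right)} = \frac{30617}{462432} - - \frac{1443}{293662100} = \frac{30617}{462432} + \frac{1443}{293662100} = \frac{2247929951269}{33949688056800}$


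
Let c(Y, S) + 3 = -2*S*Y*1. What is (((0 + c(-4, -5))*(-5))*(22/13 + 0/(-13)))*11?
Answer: 52030/13 ≈ 4002.3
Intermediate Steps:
c(Y, S) = -3 - 2*S*Y (c(Y, S) = -3 - 2*S*Y*1 = -3 - 2*S*Y)
(((0 + c(-4, -5))*(-5))*(22/13 + 0/(-13)))*11 = (((0 + (-3 - 2*(-5)*(-4)))*(-5))*(22/13 + 0/(-13)))*11 = (((0 + (-3 - 40))*(-5))*(22*(1/13) + 0*(-1/13)))*11 = (((0 - 43)*(-5))*(22/13 + 0))*11 = (-43*(-5)*(22/13))*11 = (215*(22/13))*11 = (4730/13)*11 = 52030/13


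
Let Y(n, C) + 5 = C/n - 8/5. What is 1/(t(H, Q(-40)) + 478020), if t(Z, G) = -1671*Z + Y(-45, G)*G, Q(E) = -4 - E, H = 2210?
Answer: -5/16075782 ≈ -3.1103e-7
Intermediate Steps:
Y(n, C) = -33/5 + C/n (Y(n, C) = -5 + (C/n - 8/5) = -5 + (-8/5 + C/n) = -33/5 + C/n)
t(Z, G) = -1671*Z + G*(-33/5 - G/45) (t(Z, G) = -1671*Z + (-33/5 + G/(-45))*G = -1671*Z + (-33/5 + G*(-1/45))*G = -1671*Z + (-33/5 - G/45)*G = -1671*Z + G*(-33/5 - G/45))
1/(t(H, Q(-40)) + 478020) = 1/((-1671*2210 - (-4 - 1*(-40))*(297 + (-4 - 1*(-40)))/45) + 478020) = 1/((-3692910 - (-4 + 40)*(297 + (-4 + 40))/45) + 478020) = 1/((-3692910 - 1/45*36*(297 + 36)) + 478020) = 1/((-3692910 - 1/45*36*333) + 478020) = 1/((-3692910 - 1332/5) + 478020) = 1/(-18465882/5 + 478020) = 1/(-16075782/5) = -5/16075782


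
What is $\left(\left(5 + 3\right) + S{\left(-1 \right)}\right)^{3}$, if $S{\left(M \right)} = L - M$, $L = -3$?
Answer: $216$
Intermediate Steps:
$S{\left(M \right)} = -3 - M$
$\left(\left(5 + 3\right) + S{\left(-1 \right)}\right)^{3} = \left(\left(5 + 3\right) - 2\right)^{3} = \left(8 + \left(-3 + 1\right)\right)^{3} = \left(8 - 2\right)^{3} = 6^{3} = 216$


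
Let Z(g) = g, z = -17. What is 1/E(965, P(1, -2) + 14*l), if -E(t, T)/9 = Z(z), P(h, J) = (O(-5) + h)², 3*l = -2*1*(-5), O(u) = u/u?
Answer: 1/153 ≈ 0.0065359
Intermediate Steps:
O(u) = 1
l = 10/3 (l = (-2*1*(-5))/3 = (-2*(-5))/3 = (⅓)*10 = 10/3 ≈ 3.3333)
P(h, J) = (1 + h)²
E(t, T) = 153 (E(t, T) = -9*(-17) = 153)
1/E(965, P(1, -2) + 14*l) = 1/153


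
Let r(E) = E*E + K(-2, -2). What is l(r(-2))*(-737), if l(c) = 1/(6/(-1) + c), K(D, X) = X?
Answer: 737/4 ≈ 184.25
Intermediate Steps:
r(E) = -2 + E² (r(E) = E*E - 2 = E² - 2 = -2 + E²)
l(c) = 1/(-6 + c) (l(c) = 1/(6*(-1) + c) = 1/(-6 + c))
l(r(-2))*(-737) = -737/(-6 + (-2 + (-2)²)) = -737/(-6 + (-2 + 4)) = -737/(-6 + 2) = -737/(-4) = -¼*(-737) = 737/4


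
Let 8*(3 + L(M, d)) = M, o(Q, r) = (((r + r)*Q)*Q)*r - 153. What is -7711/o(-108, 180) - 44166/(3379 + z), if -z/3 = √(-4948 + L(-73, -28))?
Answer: -902379075181363391/69308022803357079 - 794988*I*√8818/91698257 ≈ -13.02 - 0.81411*I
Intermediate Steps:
o(Q, r) = -153 + 2*Q²*r² (o(Q, r) = (((2*r)*Q)*Q)*r - 153 = ((2*Q*r)*Q)*r - 153 = (2*r*Q²)*r - 153 = 2*Q²*r² - 153 = -153 + 2*Q²*r²)
L(M, d) = -3 + M/8
z = -9*I*√8818/4 (z = -3*√(-4948 + (-3 + (⅛)*(-73))) = -3*√(-4948 + (-3 - 73/8)) = -3*√(-4948 - 97/8) = -9*I*√8818/4 ≈ -211.28*I)
-7711/o(-108, 180) - 44166/(3379 + z) = -7711/(-153 + 2*(-108)²*180²) - 44166/(3379 - 9*I*√8818/4) = -7711/(-153 + 2*11664*32400) - 44166/(3379 - 9*I*√8818/4) = -7711/(-153 + 755827200) - 44166/(3379 - 9*I*√8818/4) = -7711/755827047 - 44166/(3379 - 9*I*√8818/4)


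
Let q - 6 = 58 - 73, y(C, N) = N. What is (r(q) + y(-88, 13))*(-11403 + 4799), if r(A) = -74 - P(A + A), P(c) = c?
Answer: 283972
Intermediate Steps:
q = -9 (q = 6 + (58 - 73) = 6 - 15 = -9)
r(A) = -74 - 2*A (r(A) = -74 - (A + A) = -74 - 2*A)
(r(q) + y(-88, 13))*(-11403 + 4799) = ((-74 - 2*(-9)) + 13)*(-11403 + 4799) = ((-74 + 18) + 13)*(-6604) = (-56 + 13)*(-6604) = -43*(-6604) = 283972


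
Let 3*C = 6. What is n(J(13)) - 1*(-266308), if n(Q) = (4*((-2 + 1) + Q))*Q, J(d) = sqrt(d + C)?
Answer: 266368 - 4*sqrt(15) ≈ 2.6635e+5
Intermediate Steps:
C = 2 (C = (1/3)*6 = 2)
J(d) = sqrt(2 + d) (J(d) = sqrt(d + 2) = sqrt(2 + d))
n(Q) = Q*(-4 + 4*Q) (n(Q) = (4*(-1 + Q))*Q = (-4 + 4*Q)*Q = Q*(-4 + 4*Q))
n(J(13)) - 1*(-266308) = 4*sqrt(2 + 13)*(-1 + sqrt(2 + 13)) - 1*(-266308) = 4*sqrt(15)*(-1 + sqrt(15)) + 266308 = 266308 + 4*sqrt(15)*(-1 + sqrt(15))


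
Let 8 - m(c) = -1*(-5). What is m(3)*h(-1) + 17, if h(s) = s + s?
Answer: 11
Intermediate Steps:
h(s) = 2*s
m(c) = 3 (m(c) = 8 - (-1)*(-5) = 8 - 1*5 = 8 - 5 = 3)
m(3)*h(-1) + 17 = 3*(2*(-1)) + 17 = 3*(-2) + 17 = -6 + 17 = 11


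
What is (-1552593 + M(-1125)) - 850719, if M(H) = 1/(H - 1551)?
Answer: -6431262913/2676 ≈ -2.4033e+6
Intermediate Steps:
M(H) = 1/(-1551 + H)
(-1552593 + M(-1125)) - 850719 = (-1552593 + 1/(-1551 - 1125)) - 850719 = (-1552593 + 1/(-2676)) - 850719 = (-1552593 - 1/2676) - 850719 = -4154738869/2676 - 850719 = -6431262913/2676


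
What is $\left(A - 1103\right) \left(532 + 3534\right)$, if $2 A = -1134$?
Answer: $-6790220$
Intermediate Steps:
$A = -567$ ($A = \frac{1}{2} \left(-1134\right) = -567$)
$\left(A - 1103\right) \left(532 + 3534\right) = \left(-567 - 1103\right) \left(532 + 3534\right) = \left(-1670\right) 4066 = -6790220$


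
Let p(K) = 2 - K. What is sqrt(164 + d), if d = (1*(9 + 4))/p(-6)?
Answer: 5*sqrt(106)/4 ≈ 12.870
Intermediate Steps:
d = 13/8 (d = (1*(9 + 4))/(2 - 1*(-6)) = (1*13)/(2 + 6) = 13/8 ≈ 1.6250)
sqrt(164 + d) = sqrt(164 + 13/8) = sqrt(1325/8) = 5*sqrt(106)/4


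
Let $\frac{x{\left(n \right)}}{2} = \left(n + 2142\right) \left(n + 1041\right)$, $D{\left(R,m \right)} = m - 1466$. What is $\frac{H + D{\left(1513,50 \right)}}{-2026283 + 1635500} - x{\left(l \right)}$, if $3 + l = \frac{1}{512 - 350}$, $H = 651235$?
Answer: $- \frac{7590258619519369}{1709284842} \approx -4.4406 \cdot 10^{6}$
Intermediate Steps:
$D{\left(R,m \right)} = -1466 + m$
$l = - \frac{485}{162}$ ($l = -3 + \frac{1}{512 - 350} = -3 + \frac{1}{162} = - \frac{485}{162} \approx -2.9938$)
$x{\left(n \right)} = 2 \left(1041 + n\right) \left(2142 + n\right)$ ($x{\left(n \right)} = 2 \left(n + 2142\right) \left(n + 1041\right) = 2 \left(2142 + n\right) \left(1041 + n\right) = 2 \left(1041 + n\right) \left(2142 + n\right)$)
$\frac{H + D{\left(1513,50 \right)}}{-2026283 + 1635500} - x{\left(l \right)} = \frac{651235 + \left(-1466 + 50\right)}{-2026283 + 1635500} - \left(4459644 + 2 \left(- \frac{485}{162}\right)^{2} + 6366 \left(- \frac{485}{162}\right)\right) = \frac{651235 - 1416}{-390783} - \left(4459644 + 2 \cdot \frac{235225}{26244} - \frac{514585}{27}\right) = 649819 \left(- \frac{1}{390783}\right) - \left(4459644 + \frac{235225}{13122} - \frac{514585}{27}\right) = - \frac{649819}{390783} - \frac{58269595483}{13122} = - \frac{7590258619519369}{1709284842}$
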